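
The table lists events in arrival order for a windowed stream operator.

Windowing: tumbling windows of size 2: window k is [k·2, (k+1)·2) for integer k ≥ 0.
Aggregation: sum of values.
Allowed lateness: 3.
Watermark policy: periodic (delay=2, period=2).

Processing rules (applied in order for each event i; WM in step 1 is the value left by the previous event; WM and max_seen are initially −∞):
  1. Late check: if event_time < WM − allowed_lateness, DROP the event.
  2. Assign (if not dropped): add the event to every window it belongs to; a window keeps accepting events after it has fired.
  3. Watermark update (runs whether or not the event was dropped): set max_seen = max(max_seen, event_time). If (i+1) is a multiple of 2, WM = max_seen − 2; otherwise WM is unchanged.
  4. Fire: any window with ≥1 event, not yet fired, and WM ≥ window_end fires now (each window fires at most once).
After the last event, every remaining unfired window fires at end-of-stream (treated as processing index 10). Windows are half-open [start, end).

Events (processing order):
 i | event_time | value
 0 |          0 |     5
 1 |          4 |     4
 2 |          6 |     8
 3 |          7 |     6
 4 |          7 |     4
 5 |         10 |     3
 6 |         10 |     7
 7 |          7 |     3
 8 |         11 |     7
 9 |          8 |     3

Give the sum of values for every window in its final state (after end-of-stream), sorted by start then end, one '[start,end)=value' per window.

[0,2)=5 [4,6)=4 [6,8)=21 [8,10)=3 [10,12)=17

i=0 t=0 v=5: → [0,2); WM=−∞
i=1 t=4 v=4: → [4,6); WM=2; [0,2) fires=5
i=2 t=6 v=8: → [6,8); WM=2
i=3 t=7 v=6: → [6,8); WM=5
i=4 t=7 v=4: → [6,8); WM=5
i=5 t=10 v=3: → [10,12); WM=8; [4,6) fires=4 [6,8) fires=18
i=6 t=10 v=7: → [10,12); WM=8
i=7 t=7 v=3: → [6,8); WM=8
i=8 t=11 v=7: → [10,12); WM=8
i=9 t=8 v=3: → [8,10); WM=9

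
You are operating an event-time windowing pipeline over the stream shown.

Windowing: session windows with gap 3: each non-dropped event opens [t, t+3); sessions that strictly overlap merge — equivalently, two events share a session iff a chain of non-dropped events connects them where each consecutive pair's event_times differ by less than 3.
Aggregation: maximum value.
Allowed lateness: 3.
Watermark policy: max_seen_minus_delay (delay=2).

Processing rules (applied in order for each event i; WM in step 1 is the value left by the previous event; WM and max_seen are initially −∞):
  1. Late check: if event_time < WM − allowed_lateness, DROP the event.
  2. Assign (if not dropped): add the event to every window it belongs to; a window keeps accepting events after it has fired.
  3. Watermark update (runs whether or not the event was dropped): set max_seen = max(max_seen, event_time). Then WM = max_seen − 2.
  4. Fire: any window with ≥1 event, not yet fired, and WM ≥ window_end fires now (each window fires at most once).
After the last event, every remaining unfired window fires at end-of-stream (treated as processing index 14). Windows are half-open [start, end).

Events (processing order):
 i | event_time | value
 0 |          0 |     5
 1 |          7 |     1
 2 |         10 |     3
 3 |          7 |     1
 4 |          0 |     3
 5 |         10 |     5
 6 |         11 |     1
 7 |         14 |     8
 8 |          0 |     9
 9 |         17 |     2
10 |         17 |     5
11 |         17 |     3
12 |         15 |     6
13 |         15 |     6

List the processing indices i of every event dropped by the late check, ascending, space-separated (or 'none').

4 8

i=0 t=0 v=5: → [0,3); WM=-2
i=1 t=7 v=1: → [7,10); WM=5
i=2 t=10 v=3: → [10,13); WM=8
i=3 t=7 v=1: → [7,10); WM=8
i=4 t=0 v=3: DROP (t<8-3); WM=8
i=5 t=10 v=5: → [10,13); WM=8
i=6 t=11 v=1: → [10,14); WM=9
i=7 t=14 v=8: → [14,17); WM=12
i=8 t=0 v=9: DROP (t<12-3); WM=12
i=9 t=17 v=2: → [17,20); WM=15
i=10 t=17 v=5: → [17,20); WM=15
i=11 t=17 v=3: → [17,20); WM=15
i=12 t=15 v=6: → [14,20); WM=15
i=13 t=15 v=6: → [14,20); WM=15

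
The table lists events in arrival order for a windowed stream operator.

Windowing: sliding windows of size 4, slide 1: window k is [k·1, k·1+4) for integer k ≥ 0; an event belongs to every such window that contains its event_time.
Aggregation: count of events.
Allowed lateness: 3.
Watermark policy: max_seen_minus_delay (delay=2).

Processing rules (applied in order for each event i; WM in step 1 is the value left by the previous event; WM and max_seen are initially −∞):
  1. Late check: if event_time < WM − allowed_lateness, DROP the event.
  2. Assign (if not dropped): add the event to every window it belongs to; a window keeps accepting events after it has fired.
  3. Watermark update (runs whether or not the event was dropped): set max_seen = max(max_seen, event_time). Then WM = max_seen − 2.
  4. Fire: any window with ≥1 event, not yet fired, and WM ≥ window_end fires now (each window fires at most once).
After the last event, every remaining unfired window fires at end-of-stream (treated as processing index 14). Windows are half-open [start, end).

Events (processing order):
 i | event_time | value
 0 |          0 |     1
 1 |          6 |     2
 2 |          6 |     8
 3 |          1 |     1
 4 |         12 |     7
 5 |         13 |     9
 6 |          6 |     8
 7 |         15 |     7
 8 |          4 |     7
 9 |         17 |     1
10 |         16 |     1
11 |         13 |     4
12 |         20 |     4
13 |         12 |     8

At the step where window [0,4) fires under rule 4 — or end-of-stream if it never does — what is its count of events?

i=0 t=0 v=1: → [0,4); WM=-2
i=1 t=6 v=2: → [6,10),[5,9),[4,8),[3,7); WM=4; [0,4) fires=1
i=2 t=6 v=8: → [6,10),[5,9),[4,8),[3,7); WM=4
i=3 t=1 v=1: → [1,5),[0,4); WM=4
i=4 t=12 v=7: → [12,16),[11,15),[10,14),[9,13); WM=10; [1,5) fires=1 [3,7) fires=2 [4,8) fires=2 [5,9) fires=2 [6,10) fires=2
i=5 t=13 v=9: → [13,17),[12,16),[11,15),[10,14); WM=11
i=6 t=6 v=8: DROP (t<11-3); WM=11
i=7 t=15 v=7: → [15,19),[14,18),[13,17),[12,16); WM=13; [9,13) fires=1
i=8 t=4 v=7: DROP (t<13-3); WM=13
i=9 t=17 v=1: → [17,21),[16,20),[15,19),[14,18); WM=15; [10,14) fires=2 [11,15) fires=2
i=10 t=16 v=1: → [16,20),[15,19),[14,18),[13,17); WM=15
i=11 t=13 v=4: → [13,17),[12,16),[11,15),[10,14); WM=15
i=12 t=20 v=4: → [20,24),[19,23),[18,22),[17,21); WM=18; [12,16) fires=4 [13,17) fires=4 [14,18) fires=3
i=13 t=12 v=8: DROP (t<18-3); WM=18

1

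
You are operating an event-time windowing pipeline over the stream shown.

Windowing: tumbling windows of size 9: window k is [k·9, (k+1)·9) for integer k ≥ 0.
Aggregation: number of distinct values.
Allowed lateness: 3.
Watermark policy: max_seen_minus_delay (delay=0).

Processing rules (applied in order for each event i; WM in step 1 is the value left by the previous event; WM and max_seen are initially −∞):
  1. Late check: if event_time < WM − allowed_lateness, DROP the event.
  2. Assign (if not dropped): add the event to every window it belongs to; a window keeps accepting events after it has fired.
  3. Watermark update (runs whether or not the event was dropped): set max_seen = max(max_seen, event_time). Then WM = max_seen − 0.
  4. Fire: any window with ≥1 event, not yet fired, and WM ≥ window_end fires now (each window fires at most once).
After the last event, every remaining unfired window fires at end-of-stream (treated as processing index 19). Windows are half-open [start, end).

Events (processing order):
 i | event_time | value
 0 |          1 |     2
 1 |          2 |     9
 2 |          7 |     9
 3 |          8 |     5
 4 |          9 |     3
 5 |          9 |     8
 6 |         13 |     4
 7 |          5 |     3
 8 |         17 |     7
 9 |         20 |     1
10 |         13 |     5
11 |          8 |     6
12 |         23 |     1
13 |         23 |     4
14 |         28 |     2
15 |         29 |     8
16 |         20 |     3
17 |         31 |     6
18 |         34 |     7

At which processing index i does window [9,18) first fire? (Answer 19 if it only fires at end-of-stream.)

9

i=0 t=1 v=2: → [0,9); WM=1
i=1 t=2 v=9: → [0,9); WM=2
i=2 t=7 v=9: → [0,9); WM=7
i=3 t=8 v=5: → [0,9); WM=8
i=4 t=9 v=3: → [9,18); WM=9; [0,9) fires=3
i=5 t=9 v=8: → [9,18); WM=9
i=6 t=13 v=4: → [9,18); WM=13
i=7 t=5 v=3: DROP (t<13-3); WM=13
i=8 t=17 v=7: → [9,18); WM=17
i=9 t=20 v=1: → [18,27); WM=20; [9,18) fires=4
i=10 t=13 v=5: DROP (t<20-3); WM=20
i=11 t=8 v=6: DROP (t<20-3); WM=20
i=12 t=23 v=1: → [18,27); WM=23
i=13 t=23 v=4: → [18,27); WM=23
i=14 t=28 v=2: → [27,36); WM=28; [18,27) fires=2
i=15 t=29 v=8: → [27,36); WM=29
i=16 t=20 v=3: DROP (t<29-3); WM=29
i=17 t=31 v=6: → [27,36); WM=31
i=18 t=34 v=7: → [27,36); WM=34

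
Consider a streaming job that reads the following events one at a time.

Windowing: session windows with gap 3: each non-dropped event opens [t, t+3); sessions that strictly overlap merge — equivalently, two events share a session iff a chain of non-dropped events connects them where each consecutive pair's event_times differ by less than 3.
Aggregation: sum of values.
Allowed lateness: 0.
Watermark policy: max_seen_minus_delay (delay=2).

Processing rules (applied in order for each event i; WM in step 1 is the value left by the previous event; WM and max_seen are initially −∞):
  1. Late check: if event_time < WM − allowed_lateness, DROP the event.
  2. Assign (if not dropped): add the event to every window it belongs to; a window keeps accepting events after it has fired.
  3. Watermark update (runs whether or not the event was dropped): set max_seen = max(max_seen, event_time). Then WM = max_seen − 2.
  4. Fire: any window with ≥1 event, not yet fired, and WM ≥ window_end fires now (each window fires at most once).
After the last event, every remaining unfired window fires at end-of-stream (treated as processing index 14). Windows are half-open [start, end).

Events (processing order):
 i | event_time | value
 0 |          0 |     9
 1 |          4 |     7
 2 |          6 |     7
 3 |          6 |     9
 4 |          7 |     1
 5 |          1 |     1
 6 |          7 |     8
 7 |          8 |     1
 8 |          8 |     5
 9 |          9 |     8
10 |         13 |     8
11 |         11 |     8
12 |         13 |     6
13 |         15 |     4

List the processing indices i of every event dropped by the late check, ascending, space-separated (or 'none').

i=0 t=0 v=9: → [0,3); WM=-2
i=1 t=4 v=7: → [4,7); WM=2
i=2 t=6 v=7: → [4,9); WM=4
i=3 t=6 v=9: → [4,9); WM=4
i=4 t=7 v=1: → [4,10); WM=5
i=5 t=1 v=1: DROP (t<5-0); WM=5
i=6 t=7 v=8: → [4,10); WM=5
i=7 t=8 v=1: → [4,11); WM=6
i=8 t=8 v=5: → [4,11); WM=6
i=9 t=9 v=8: → [4,12); WM=7
i=10 t=13 v=8: → [13,16); WM=11
i=11 t=11 v=8: → [4,16); WM=11
i=12 t=13 v=6: → [4,16); WM=11
i=13 t=15 v=4: → [4,18); WM=13

5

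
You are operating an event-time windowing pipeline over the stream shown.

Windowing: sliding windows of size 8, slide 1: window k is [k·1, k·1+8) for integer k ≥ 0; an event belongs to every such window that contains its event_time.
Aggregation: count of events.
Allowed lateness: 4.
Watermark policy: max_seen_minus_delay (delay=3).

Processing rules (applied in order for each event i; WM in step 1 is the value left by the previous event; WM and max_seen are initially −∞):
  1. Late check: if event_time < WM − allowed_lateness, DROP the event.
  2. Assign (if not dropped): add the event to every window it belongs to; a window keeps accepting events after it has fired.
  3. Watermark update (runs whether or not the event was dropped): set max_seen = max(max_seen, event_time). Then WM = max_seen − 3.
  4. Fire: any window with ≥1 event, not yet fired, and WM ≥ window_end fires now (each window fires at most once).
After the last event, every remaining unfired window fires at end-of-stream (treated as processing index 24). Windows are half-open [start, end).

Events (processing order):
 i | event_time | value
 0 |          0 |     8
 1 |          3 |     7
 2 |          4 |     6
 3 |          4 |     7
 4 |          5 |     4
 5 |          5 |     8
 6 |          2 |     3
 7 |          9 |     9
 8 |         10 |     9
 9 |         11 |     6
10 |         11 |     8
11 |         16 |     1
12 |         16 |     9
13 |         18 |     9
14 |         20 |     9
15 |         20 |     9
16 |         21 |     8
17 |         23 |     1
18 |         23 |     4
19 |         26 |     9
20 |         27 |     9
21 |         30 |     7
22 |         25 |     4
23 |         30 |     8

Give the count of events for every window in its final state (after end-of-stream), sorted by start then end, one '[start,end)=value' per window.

[0,8)=7 [1,9)=6 [2,10)=7 [3,11)=7 [4,12)=8 [5,13)=6 [6,14)=4 [7,15)=4 [8,16)=4 [9,17)=6 [10,18)=5 [11,19)=5 [12,20)=3 [13,21)=5 [14,22)=6 [15,23)=6 [16,24)=8 [17,25)=6 [18,26)=7 [19,27)=7 [20,28)=8 [21,29)=6 [22,30)=5 [23,31)=7 [24,32)=5 [25,33)=5 [26,34)=4 [27,35)=3 [28,36)=2 [29,37)=2 [30,38)=2

i=0 t=0 v=8: → [0,8); WM=-3
i=1 t=3 v=7: → [3,11),[2,10),[1,9),[0,8); WM=0
i=2 t=4 v=6: → [4,12),[3,11),[2,10),[1,9),[0,8); WM=1
i=3 t=4 v=7: → [4,12),[3,11),[2,10),[1,9),[0,8); WM=1
i=4 t=5 v=4: → [5,13),[4,12),[3,11),[2,10),[1,9),[0,8); WM=2
i=5 t=5 v=8: → [5,13),[4,12),[3,11),[2,10),[1,9),[0,8); WM=2
i=6 t=2 v=3: → [2,10),[1,9),[0,8); WM=2
i=7 t=9 v=9: → [9,17),[8,16),[7,15),[6,14),[5,13),[4,12),[3,11),[2,10); WM=6
i=8 t=10 v=9: → [10,18),[9,17),[8,16),[7,15),[6,14),[5,13),[4,12),[3,11); WM=7
i=9 t=11 v=6: → [11,19),[10,18),[9,17),[8,16),[7,15),[6,14),[5,13),[4,12); WM=8; [0,8) fires=7
i=10 t=11 v=8: → [11,19),[10,18),[9,17),[8,16),[7,15),[6,14),[5,13),[4,12); WM=8
i=11 t=16 v=1: → [16,24),[15,23),[14,22),[13,21),[12,20),[11,19),[10,18),[9,17); WM=13; [1,9) fires=6 [2,10) fires=7 [3,11) fires=7 [4,12) fires=8 [5,13) fires=6
i=12 t=16 v=9: → [16,24),[15,23),[14,22),[13,21),[12,20),[11,19),[10,18),[9,17); WM=13
i=13 t=18 v=9: → [18,26),[17,25),[16,24),[15,23),[14,22),[13,21),[12,20),[11,19); WM=15; [6,14) fires=4 [7,15) fires=4
i=14 t=20 v=9: → [20,28),[19,27),[18,26),[17,25),[16,24),[15,23),[14,22),[13,21); WM=17; [8,16) fires=4 [9,17) fires=6
i=15 t=20 v=9: → [20,28),[19,27),[18,26),[17,25),[16,24),[15,23),[14,22),[13,21); WM=17
i=16 t=21 v=8: → [21,29),[20,28),[19,27),[18,26),[17,25),[16,24),[15,23),[14,22); WM=18; [10,18) fires=5
i=17 t=23 v=1: → [23,31),[22,30),[21,29),[20,28),[19,27),[18,26),[17,25),[16,24); WM=20; [11,19) fires=5 [12,20) fires=3
i=18 t=23 v=4: → [23,31),[22,30),[21,29),[20,28),[19,27),[18,26),[17,25),[16,24); WM=20
i=19 t=26 v=9: → [26,34),[25,33),[24,32),[23,31),[22,30),[21,29),[20,28),[19,27); WM=23; [13,21) fires=5 [14,22) fires=6 [15,23) fires=6
i=20 t=27 v=9: → [27,35),[26,34),[25,33),[24,32),[23,31),[22,30),[21,29),[20,28); WM=24; [16,24) fires=8
i=21 t=30 v=7: → [30,38),[29,37),[28,36),[27,35),[26,34),[25,33),[24,32),[23,31); WM=27; [17,25) fires=6 [18,26) fires=6 [19,27) fires=6
i=22 t=25 v=4: → [25,33),[24,32),[23,31),[22,30),[21,29),[20,28),[19,27),[18,26); WM=27
i=23 t=30 v=8: → [30,38),[29,37),[28,36),[27,35),[26,34),[25,33),[24,32),[23,31); WM=27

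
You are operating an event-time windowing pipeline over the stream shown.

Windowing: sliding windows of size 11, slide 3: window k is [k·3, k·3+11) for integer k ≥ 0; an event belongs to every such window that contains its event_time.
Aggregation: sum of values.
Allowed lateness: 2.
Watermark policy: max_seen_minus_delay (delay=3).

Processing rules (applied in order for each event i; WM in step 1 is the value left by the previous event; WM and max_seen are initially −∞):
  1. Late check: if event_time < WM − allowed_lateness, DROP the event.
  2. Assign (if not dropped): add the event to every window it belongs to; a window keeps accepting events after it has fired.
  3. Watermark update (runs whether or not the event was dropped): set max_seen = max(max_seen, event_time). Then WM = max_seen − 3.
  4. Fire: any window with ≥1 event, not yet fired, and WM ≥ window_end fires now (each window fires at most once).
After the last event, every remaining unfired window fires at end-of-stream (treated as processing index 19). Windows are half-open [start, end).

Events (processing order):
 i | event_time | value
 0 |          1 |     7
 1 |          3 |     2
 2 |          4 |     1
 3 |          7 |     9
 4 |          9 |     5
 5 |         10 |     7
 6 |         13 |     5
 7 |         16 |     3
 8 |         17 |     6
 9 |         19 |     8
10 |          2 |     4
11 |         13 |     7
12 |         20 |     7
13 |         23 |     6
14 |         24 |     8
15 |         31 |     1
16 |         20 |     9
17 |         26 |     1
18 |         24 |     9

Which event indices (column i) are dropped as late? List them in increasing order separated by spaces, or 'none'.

10 11 16 18

i=0 t=1 v=7: → [0,11); WM=-2
i=1 t=3 v=2: → [3,14),[0,11); WM=0
i=2 t=4 v=1: → [3,14),[0,11); WM=1
i=3 t=7 v=9: → [6,17),[3,14),[0,11); WM=4
i=4 t=9 v=5: → [9,20),[6,17),[3,14),[0,11); WM=6
i=5 t=10 v=7: → [9,20),[6,17),[3,14),[0,11); WM=7
i=6 t=13 v=5: → [12,23),[9,20),[6,17),[3,14); WM=10
i=7 t=16 v=3: → [15,26),[12,23),[9,20),[6,17); WM=13; [0,11) fires=31
i=8 t=17 v=6: → [15,26),[12,23),[9,20); WM=14; [3,14) fires=29
i=9 t=19 v=8: → [18,29),[15,26),[12,23),[9,20); WM=16
i=10 t=2 v=4: DROP (t<16-2); WM=16
i=11 t=13 v=7: DROP (t<16-2); WM=16
i=12 t=20 v=7: → [18,29),[15,26),[12,23); WM=17; [6,17) fires=29
i=13 t=23 v=6: → [21,32),[18,29),[15,26); WM=20; [9,20) fires=34
i=14 t=24 v=8: → [24,35),[21,32),[18,29),[15,26); WM=21
i=15 t=31 v=1: → [30,41),[27,38),[24,35),[21,32); WM=28; [12,23) fires=29 [15,26) fires=38
i=16 t=20 v=9: DROP (t<28-2); WM=28
i=17 t=26 v=1: → [24,35),[21,32),[18,29); WM=28
i=18 t=24 v=9: DROP (t<28-2); WM=28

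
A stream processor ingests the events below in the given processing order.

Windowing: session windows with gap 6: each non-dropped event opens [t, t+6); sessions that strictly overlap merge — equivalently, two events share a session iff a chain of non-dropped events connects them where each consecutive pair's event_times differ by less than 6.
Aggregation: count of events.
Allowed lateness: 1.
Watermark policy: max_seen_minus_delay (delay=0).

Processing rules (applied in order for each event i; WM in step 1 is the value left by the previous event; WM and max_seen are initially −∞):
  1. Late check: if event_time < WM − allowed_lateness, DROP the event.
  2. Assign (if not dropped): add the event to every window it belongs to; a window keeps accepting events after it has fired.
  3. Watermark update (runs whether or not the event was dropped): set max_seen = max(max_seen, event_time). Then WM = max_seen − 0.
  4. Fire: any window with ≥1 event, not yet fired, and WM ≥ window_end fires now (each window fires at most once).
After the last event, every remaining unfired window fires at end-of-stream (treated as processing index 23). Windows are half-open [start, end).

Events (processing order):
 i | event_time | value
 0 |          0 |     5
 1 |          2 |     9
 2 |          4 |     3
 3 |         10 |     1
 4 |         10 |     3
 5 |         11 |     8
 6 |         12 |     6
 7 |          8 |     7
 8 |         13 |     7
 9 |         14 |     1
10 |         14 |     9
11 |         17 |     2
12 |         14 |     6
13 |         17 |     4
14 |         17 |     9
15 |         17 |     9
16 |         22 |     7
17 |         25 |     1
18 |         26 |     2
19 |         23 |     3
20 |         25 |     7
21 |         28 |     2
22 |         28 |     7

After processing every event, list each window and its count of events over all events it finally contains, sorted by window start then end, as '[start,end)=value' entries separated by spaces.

[0,10)=3 [10,34)=17

i=0 t=0 v=5: → [0,6); WM=0
i=1 t=2 v=9: → [0,8); WM=2
i=2 t=4 v=3: → [0,10); WM=4
i=3 t=10 v=1: → [10,16); WM=10
i=4 t=10 v=3: → [10,16); WM=10
i=5 t=11 v=8: → [10,17); WM=11
i=6 t=12 v=6: → [10,18); WM=12
i=7 t=8 v=7: DROP (t<12-1); WM=12
i=8 t=13 v=7: → [10,19); WM=13
i=9 t=14 v=1: → [10,20); WM=14
i=10 t=14 v=9: → [10,20); WM=14
i=11 t=17 v=2: → [10,23); WM=17
i=12 t=14 v=6: DROP (t<17-1); WM=17
i=13 t=17 v=4: → [10,23); WM=17
i=14 t=17 v=9: → [10,23); WM=17
i=15 t=17 v=9: → [10,23); WM=17
i=16 t=22 v=7: → [10,28); WM=22
i=17 t=25 v=1: → [10,31); WM=25
i=18 t=26 v=2: → [10,32); WM=26
i=19 t=23 v=3: DROP (t<26-1); WM=26
i=20 t=25 v=7: → [10,32); WM=26
i=21 t=28 v=2: → [10,34); WM=28
i=22 t=28 v=7: → [10,34); WM=28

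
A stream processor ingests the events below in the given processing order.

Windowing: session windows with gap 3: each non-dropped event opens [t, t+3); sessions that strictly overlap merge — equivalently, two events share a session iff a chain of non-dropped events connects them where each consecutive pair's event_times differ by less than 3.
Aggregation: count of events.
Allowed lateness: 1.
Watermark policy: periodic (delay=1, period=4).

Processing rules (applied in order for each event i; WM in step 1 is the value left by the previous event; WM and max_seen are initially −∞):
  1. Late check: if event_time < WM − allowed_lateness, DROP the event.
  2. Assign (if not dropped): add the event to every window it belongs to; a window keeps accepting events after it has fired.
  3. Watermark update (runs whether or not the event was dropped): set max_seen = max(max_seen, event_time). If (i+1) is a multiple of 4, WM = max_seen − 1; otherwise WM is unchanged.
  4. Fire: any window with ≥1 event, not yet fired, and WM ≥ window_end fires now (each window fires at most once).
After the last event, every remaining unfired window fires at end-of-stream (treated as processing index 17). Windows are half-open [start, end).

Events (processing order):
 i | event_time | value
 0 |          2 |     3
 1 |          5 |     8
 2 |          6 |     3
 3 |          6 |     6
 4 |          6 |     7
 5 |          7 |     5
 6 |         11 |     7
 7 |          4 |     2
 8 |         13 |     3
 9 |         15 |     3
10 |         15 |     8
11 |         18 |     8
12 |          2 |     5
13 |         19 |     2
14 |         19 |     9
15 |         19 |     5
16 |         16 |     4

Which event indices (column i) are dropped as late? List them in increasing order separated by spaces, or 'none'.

12 16

i=0 t=2 v=3: → [2,5); WM=−∞
i=1 t=5 v=8: → [5,8); WM=−∞
i=2 t=6 v=3: → [5,9); WM=−∞
i=3 t=6 v=6: → [5,9); WM=5
i=4 t=6 v=7: → [5,9); WM=5
i=5 t=7 v=5: → [5,10); WM=5
i=6 t=11 v=7: → [11,14); WM=5
i=7 t=4 v=2: → [2,10); WM=10
i=8 t=13 v=3: → [11,16); WM=10
i=9 t=15 v=3: → [11,18); WM=10
i=10 t=15 v=8: → [11,18); WM=10
i=11 t=18 v=8: → [18,21); WM=17
i=12 t=2 v=5: DROP (t<17-1); WM=17
i=13 t=19 v=2: → [18,22); WM=17
i=14 t=19 v=9: → [18,22); WM=17
i=15 t=19 v=5: → [18,22); WM=18
i=16 t=16 v=4: DROP (t<18-1); WM=18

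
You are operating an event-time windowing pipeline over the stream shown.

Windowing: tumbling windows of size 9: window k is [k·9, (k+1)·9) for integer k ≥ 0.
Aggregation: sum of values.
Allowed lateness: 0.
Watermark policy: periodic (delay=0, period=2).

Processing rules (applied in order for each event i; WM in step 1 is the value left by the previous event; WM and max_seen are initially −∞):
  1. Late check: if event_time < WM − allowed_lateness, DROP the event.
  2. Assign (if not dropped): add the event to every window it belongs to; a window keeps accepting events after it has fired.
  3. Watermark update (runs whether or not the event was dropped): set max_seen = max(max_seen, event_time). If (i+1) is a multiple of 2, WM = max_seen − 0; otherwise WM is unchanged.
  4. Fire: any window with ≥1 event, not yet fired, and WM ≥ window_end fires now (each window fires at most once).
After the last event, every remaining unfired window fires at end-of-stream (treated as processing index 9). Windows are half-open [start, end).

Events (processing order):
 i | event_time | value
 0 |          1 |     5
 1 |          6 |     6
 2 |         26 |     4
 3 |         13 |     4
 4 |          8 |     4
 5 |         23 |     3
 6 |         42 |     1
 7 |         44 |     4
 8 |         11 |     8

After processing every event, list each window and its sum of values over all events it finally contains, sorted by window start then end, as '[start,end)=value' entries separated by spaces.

i=0 t=1 v=5: → [0,9); WM=−∞
i=1 t=6 v=6: → [0,9); WM=6
i=2 t=26 v=4: → [18,27); WM=6
i=3 t=13 v=4: → [9,18); WM=26; [0,9) fires=11 [9,18) fires=4
i=4 t=8 v=4: DROP (t<26-0); WM=26
i=5 t=23 v=3: DROP (t<26-0); WM=26
i=6 t=42 v=1: → [36,45); WM=26
i=7 t=44 v=4: → [36,45); WM=44; [18,27) fires=4
i=8 t=11 v=8: DROP (t<44-0); WM=44

[0,9)=11 [9,18)=4 [18,27)=4 [36,45)=5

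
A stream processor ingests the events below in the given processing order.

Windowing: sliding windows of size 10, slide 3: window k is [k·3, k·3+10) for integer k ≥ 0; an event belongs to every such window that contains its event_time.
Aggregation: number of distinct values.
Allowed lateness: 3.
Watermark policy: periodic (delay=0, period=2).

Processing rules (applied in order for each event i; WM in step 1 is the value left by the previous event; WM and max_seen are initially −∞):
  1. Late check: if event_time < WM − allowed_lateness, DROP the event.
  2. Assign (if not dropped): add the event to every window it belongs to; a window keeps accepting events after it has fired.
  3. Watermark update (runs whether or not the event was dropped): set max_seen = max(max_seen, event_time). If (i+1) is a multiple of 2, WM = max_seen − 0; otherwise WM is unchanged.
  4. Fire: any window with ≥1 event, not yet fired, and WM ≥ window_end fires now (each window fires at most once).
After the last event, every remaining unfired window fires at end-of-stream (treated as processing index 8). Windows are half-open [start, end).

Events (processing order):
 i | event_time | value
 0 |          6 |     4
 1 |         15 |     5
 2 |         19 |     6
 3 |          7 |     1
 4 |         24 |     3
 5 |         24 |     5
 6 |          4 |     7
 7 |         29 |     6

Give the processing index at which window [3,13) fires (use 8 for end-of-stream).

1

i=0 t=6 v=4: → [6,16),[3,13),[0,10); WM=−∞
i=1 t=15 v=5: → [15,25),[12,22),[9,19),[6,16); WM=15; [0,10) fires=1 [3,13) fires=1
i=2 t=19 v=6: → [18,28),[15,25),[12,22); WM=15
i=3 t=7 v=1: DROP (t<15-3); WM=19; [6,16) fires=2 [9,19) fires=1
i=4 t=24 v=3: → [24,34),[21,31),[18,28),[15,25); WM=19
i=5 t=24 v=5: → [24,34),[21,31),[18,28),[15,25); WM=24; [12,22) fires=2
i=6 t=4 v=7: DROP (t<24-3); WM=24
i=7 t=29 v=6: → [27,37),[24,34),[21,31); WM=29; [15,25) fires=3 [18,28) fires=3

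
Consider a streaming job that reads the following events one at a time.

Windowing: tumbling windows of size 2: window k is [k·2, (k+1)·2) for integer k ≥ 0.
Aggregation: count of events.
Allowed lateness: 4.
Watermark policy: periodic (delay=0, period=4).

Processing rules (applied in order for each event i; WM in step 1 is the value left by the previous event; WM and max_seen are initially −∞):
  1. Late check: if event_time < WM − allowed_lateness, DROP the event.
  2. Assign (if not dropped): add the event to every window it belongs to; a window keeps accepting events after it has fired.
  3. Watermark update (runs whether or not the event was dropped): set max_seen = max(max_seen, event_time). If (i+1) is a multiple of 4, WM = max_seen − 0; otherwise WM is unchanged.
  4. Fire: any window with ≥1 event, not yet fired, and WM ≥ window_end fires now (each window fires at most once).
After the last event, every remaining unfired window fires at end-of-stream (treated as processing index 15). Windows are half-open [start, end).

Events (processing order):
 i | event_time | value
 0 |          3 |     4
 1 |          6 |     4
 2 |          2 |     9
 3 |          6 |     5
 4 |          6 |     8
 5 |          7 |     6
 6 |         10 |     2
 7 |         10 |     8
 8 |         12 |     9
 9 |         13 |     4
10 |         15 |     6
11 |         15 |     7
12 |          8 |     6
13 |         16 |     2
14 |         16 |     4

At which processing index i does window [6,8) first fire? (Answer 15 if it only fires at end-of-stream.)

i=0 t=3 v=4: → [2,4); WM=−∞
i=1 t=6 v=4: → [6,8); WM=−∞
i=2 t=2 v=9: → [2,4); WM=−∞
i=3 t=6 v=5: → [6,8); WM=6; [2,4) fires=2
i=4 t=6 v=8: → [6,8); WM=6
i=5 t=7 v=6: → [6,8); WM=6
i=6 t=10 v=2: → [10,12); WM=6
i=7 t=10 v=8: → [10,12); WM=10; [6,8) fires=4
i=8 t=12 v=9: → [12,14); WM=10
i=9 t=13 v=4: → [12,14); WM=10
i=10 t=15 v=6: → [14,16); WM=10
i=11 t=15 v=7: → [14,16); WM=15; [10,12) fires=2 [12,14) fires=2
i=12 t=8 v=6: DROP (t<15-4); WM=15
i=13 t=16 v=2: → [16,18); WM=15
i=14 t=16 v=4: → [16,18); WM=15

7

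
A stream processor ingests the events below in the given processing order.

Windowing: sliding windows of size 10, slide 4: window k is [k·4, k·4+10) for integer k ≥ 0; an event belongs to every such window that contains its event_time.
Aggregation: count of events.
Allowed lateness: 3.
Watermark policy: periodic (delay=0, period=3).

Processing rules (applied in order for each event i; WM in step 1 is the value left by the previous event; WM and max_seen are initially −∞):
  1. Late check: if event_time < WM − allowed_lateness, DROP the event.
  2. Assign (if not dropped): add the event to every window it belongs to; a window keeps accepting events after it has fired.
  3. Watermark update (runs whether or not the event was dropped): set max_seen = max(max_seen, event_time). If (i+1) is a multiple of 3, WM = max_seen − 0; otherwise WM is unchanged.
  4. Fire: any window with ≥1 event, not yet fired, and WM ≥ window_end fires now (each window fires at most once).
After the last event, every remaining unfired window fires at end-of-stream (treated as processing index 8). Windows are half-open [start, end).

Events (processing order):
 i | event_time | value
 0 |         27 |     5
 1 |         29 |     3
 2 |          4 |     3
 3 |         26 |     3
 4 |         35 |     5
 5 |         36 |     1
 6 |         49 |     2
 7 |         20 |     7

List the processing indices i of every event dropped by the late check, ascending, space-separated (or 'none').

7

i=0 t=27 v=5: → [24,34),[20,30); WM=−∞
i=1 t=29 v=3: → [28,38),[24,34),[20,30); WM=−∞
i=2 t=4 v=3: → [4,14),[0,10); WM=29; [0,10) fires=1 [4,14) fires=1
i=3 t=26 v=3: → [24,34),[20,30); WM=29
i=4 t=35 v=5: → [32,42),[28,38); WM=29
i=5 t=36 v=1: → [36,46),[32,42),[28,38); WM=36; [20,30) fires=3 [24,34) fires=3
i=6 t=49 v=2: → [48,58),[44,54),[40,50); WM=36
i=7 t=20 v=7: DROP (t<36-3); WM=36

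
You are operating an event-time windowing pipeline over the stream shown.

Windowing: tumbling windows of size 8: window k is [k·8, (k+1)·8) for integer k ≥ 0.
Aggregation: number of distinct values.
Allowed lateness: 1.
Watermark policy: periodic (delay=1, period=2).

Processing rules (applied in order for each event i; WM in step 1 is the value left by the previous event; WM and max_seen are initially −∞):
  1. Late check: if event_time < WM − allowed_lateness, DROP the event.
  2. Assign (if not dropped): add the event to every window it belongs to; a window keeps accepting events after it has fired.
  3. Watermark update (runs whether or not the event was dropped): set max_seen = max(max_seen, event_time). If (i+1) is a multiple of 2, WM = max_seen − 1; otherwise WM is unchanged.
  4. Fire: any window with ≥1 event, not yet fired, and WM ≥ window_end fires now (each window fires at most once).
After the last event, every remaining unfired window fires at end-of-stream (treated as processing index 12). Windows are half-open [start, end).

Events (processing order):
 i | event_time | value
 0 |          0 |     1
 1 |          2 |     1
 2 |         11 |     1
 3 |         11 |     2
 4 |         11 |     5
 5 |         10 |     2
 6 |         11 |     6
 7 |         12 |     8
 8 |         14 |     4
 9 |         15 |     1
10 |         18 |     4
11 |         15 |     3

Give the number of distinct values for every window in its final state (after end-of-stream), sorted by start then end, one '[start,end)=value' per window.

[0,8)=1 [8,16)=7 [16,24)=1

i=0 t=0 v=1: → [0,8); WM=−∞
i=1 t=2 v=1: → [0,8); WM=1
i=2 t=11 v=1: → [8,16); WM=1
i=3 t=11 v=2: → [8,16); WM=10; [0,8) fires=1
i=4 t=11 v=5: → [8,16); WM=10
i=5 t=10 v=2: → [8,16); WM=10
i=6 t=11 v=6: → [8,16); WM=10
i=7 t=12 v=8: → [8,16); WM=11
i=8 t=14 v=4: → [8,16); WM=11
i=9 t=15 v=1: → [8,16); WM=14
i=10 t=18 v=4: → [16,24); WM=14
i=11 t=15 v=3: → [8,16); WM=17; [8,16) fires=7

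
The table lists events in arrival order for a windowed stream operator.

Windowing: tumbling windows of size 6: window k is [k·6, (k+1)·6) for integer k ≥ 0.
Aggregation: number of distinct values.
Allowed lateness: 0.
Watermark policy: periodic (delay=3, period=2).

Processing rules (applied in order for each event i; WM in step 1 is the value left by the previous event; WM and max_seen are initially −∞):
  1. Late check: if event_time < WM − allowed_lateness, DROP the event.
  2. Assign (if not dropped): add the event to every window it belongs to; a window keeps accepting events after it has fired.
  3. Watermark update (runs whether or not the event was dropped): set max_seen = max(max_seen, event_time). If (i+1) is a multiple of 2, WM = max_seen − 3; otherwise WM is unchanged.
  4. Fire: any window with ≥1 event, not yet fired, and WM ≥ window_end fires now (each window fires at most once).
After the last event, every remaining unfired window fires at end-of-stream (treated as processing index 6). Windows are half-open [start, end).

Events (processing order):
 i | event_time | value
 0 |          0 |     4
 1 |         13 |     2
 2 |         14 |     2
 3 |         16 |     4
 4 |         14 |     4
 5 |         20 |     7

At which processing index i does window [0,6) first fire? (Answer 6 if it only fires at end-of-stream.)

1

i=0 t=0 v=4: → [0,6); WM=−∞
i=1 t=13 v=2: → [12,18); WM=10; [0,6) fires=1
i=2 t=14 v=2: → [12,18); WM=10
i=3 t=16 v=4: → [12,18); WM=13
i=4 t=14 v=4: → [12,18); WM=13
i=5 t=20 v=7: → [18,24); WM=17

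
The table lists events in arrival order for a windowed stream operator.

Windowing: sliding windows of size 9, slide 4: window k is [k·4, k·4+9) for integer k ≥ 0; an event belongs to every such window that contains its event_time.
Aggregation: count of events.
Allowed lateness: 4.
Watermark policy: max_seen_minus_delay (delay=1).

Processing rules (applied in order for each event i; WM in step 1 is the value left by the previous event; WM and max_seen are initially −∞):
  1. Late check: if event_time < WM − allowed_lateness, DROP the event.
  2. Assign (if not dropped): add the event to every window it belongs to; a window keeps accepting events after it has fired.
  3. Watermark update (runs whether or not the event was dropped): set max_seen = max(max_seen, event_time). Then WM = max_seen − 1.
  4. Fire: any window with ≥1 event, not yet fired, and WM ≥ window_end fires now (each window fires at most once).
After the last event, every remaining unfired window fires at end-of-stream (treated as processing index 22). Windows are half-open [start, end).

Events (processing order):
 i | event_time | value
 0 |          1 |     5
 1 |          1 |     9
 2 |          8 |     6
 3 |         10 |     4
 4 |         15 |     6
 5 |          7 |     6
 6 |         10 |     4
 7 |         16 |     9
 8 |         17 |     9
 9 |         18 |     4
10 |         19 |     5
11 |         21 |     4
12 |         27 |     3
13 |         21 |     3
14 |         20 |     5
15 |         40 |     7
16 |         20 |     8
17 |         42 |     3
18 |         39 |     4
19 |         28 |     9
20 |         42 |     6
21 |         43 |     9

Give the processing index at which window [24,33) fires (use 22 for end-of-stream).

i=0 t=1 v=5: → [0,9); WM=0
i=1 t=1 v=9: → [0,9); WM=0
i=2 t=8 v=6: → [8,17),[4,13),[0,9); WM=7
i=3 t=10 v=4: → [8,17),[4,13); WM=9; [0,9) fires=3
i=4 t=15 v=6: → [12,21),[8,17); WM=14; [4,13) fires=2
i=5 t=7 v=6: DROP (t<14-4); WM=14
i=6 t=10 v=4: → [8,17),[4,13); WM=14
i=7 t=16 v=9: → [16,25),[12,21),[8,17); WM=15
i=8 t=17 v=9: → [16,25),[12,21); WM=16
i=9 t=18 v=4: → [16,25),[12,21); WM=17; [8,17) fires=5
i=10 t=19 v=5: → [16,25),[12,21); WM=18
i=11 t=21 v=4: → [20,29),[16,25); WM=20
i=12 t=27 v=3: → [24,33),[20,29); WM=26; [12,21) fires=5 [16,25) fires=5
i=13 t=21 v=3: DROP (t<26-4); WM=26
i=14 t=20 v=5: DROP (t<26-4); WM=26
i=15 t=40 v=7: → [40,49),[36,45),[32,41); WM=39; [20,29) fires=2 [24,33) fires=1
i=16 t=20 v=8: DROP (t<39-4); WM=39
i=17 t=42 v=3: → [40,49),[36,45); WM=41; [32,41) fires=1
i=18 t=39 v=4: → [36,45),[32,41); WM=41
i=19 t=28 v=9: DROP (t<41-4); WM=41
i=20 t=42 v=6: → [40,49),[36,45); WM=41
i=21 t=43 v=9: → [40,49),[36,45); WM=42

15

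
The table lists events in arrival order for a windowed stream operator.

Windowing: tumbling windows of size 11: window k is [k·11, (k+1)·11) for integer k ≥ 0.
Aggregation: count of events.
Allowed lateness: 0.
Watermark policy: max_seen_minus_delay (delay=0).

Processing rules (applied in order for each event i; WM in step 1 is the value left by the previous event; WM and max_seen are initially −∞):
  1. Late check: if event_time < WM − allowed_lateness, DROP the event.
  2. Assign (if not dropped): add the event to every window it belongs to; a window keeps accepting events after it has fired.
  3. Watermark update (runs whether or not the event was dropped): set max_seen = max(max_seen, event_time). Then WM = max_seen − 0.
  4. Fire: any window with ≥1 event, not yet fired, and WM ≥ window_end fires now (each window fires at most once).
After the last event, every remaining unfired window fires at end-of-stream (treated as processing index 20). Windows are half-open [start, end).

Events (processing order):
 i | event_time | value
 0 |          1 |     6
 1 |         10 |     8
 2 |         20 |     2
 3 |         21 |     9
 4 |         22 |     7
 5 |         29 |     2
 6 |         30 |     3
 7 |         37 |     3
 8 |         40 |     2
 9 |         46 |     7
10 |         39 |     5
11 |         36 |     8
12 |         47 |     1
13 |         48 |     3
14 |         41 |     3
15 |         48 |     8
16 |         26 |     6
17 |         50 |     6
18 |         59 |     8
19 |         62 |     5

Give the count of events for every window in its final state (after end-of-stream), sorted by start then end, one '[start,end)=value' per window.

[0,11)=2 [11,22)=2 [22,33)=3 [33,44)=2 [44,55)=5 [55,66)=2

i=0 t=1 v=6: → [0,11); WM=1
i=1 t=10 v=8: → [0,11); WM=10
i=2 t=20 v=2: → [11,22); WM=20; [0,11) fires=2
i=3 t=21 v=9: → [11,22); WM=21
i=4 t=22 v=7: → [22,33); WM=22; [11,22) fires=2
i=5 t=29 v=2: → [22,33); WM=29
i=6 t=30 v=3: → [22,33); WM=30
i=7 t=37 v=3: → [33,44); WM=37; [22,33) fires=3
i=8 t=40 v=2: → [33,44); WM=40
i=9 t=46 v=7: → [44,55); WM=46; [33,44) fires=2
i=10 t=39 v=5: DROP (t<46-0); WM=46
i=11 t=36 v=8: DROP (t<46-0); WM=46
i=12 t=47 v=1: → [44,55); WM=47
i=13 t=48 v=3: → [44,55); WM=48
i=14 t=41 v=3: DROP (t<48-0); WM=48
i=15 t=48 v=8: → [44,55); WM=48
i=16 t=26 v=6: DROP (t<48-0); WM=48
i=17 t=50 v=6: → [44,55); WM=50
i=18 t=59 v=8: → [55,66); WM=59; [44,55) fires=5
i=19 t=62 v=5: → [55,66); WM=62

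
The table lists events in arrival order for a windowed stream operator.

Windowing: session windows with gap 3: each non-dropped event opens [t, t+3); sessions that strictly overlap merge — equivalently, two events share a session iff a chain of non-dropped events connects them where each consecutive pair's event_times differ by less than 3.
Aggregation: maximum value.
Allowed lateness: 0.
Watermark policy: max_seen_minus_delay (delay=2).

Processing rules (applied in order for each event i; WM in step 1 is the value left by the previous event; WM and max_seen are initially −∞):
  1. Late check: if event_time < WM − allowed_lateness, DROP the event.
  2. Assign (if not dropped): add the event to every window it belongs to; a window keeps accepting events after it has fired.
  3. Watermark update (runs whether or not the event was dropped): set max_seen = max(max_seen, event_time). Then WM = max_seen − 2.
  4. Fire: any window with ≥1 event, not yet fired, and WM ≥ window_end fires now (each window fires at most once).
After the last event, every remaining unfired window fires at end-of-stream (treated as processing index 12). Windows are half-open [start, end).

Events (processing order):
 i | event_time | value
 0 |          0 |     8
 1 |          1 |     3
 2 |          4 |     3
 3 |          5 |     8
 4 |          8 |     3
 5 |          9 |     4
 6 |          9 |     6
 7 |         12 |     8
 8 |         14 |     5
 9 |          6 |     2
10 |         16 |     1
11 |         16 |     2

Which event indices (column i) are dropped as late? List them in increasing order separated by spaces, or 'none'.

i=0 t=0 v=8: → [0,3); WM=-2
i=1 t=1 v=3: → [0,4); WM=-1
i=2 t=4 v=3: → [4,7); WM=2
i=3 t=5 v=8: → [4,8); WM=3
i=4 t=8 v=3: → [8,11); WM=6
i=5 t=9 v=4: → [8,12); WM=7
i=6 t=9 v=6: → [8,12); WM=7
i=7 t=12 v=8: → [12,15); WM=10
i=8 t=14 v=5: → [12,17); WM=12
i=9 t=6 v=2: DROP (t<12-0); WM=12
i=10 t=16 v=1: → [12,19); WM=14
i=11 t=16 v=2: → [12,19); WM=14

9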